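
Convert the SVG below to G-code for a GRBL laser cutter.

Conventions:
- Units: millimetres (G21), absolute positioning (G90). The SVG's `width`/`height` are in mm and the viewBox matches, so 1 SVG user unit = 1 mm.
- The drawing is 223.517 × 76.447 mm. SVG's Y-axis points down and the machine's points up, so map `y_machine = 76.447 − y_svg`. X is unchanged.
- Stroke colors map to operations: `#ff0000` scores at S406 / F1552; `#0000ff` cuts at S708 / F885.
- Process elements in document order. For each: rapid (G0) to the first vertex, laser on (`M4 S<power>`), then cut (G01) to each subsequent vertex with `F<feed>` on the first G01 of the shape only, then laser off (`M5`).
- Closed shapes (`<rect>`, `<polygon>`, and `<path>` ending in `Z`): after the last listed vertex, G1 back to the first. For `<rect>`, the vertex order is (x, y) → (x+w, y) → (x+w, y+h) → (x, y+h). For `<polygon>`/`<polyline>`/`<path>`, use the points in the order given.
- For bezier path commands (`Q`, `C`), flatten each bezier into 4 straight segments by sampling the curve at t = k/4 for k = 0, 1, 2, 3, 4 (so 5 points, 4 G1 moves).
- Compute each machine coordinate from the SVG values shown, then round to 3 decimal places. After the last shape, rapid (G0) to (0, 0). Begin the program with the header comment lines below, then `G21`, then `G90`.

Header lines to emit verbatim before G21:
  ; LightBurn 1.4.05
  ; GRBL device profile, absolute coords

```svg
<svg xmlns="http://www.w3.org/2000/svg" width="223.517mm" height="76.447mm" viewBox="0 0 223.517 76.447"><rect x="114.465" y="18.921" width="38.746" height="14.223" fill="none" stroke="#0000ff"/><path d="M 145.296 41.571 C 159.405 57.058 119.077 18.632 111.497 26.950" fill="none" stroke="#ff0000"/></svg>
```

Since the viewBox matches the mm dimensions, user units are millimetres directly. The only transform is the Y-flip y_m = 76.447 − y_svg.

Shape 1 is a rectangle drawn with `<rect>`. Its stroke #0000ff means cut at S708, F885. After flipping Y the toolpath is (114.465,57.526) → (153.211,57.526) → (153.211,43.303) → (114.465,43.303) → (114.465,57.526), returning to the start.

Shape 2 is a cubic bezier drawn with `<path>`. Its stroke #ff0000 means score at S406, F1552. After flipping Y the toolpath is (145.296,34.876) → (147.033,31.797) → (136.530,39.498) → (121.960,48.544) → (111.497,49.497).

; LightBurn 1.4.05
; GRBL device profile, absolute coords
G21
G90
G0 X114.465 Y57.526
M4 S708
G01 X153.211 Y57.526 F885
G01 X153.211 Y43.303
G01 X114.465 Y43.303
G01 X114.465 Y57.526
M5
G0 X145.296 Y34.876
M4 S406
G01 X147.033 Y31.797 F1552
G01 X136.530 Y39.498
G01 X121.960 Y48.544
G01 X111.497 Y49.497
M5
G0 X0.000 Y0.000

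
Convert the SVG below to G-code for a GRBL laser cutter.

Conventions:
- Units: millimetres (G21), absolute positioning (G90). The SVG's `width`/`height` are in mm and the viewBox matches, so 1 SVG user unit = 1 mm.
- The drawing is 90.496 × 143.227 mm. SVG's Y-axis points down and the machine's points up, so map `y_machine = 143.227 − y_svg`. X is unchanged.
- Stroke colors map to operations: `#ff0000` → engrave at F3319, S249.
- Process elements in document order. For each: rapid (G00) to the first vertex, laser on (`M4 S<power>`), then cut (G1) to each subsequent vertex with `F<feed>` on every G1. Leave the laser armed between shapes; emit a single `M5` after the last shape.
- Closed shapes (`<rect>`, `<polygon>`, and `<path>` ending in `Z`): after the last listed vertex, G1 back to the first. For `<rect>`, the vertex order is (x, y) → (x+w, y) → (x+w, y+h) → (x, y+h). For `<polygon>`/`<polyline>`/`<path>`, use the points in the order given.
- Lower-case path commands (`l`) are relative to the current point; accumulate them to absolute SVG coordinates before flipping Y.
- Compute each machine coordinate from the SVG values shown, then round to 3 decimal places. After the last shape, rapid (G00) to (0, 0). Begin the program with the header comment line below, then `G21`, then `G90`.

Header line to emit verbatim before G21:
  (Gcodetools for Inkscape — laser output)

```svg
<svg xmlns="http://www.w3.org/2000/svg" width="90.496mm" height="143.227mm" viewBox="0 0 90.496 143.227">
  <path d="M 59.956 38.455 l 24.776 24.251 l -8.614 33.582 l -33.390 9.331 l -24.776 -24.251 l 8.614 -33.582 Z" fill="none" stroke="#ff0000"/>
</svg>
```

1 u = 1 mm; y_m = 143.227 − y.

[1] `<path>` regular polygon, #ff0000→engrave S249 F3319: (59.956,104.772) → (84.732,80.521) → (76.118,46.939) → (42.728,37.608) → (17.952,61.859) → (26.566,95.441) → (59.956,104.772) (closed)

(Gcodetools for Inkscape — laser output)
G21
G90
G00 X59.956 Y104.772
M4 S249
G1 X84.732 Y80.521 F3319
G1 X76.118 Y46.939 F3319
G1 X42.728 Y37.608 F3319
G1 X17.952 Y61.859 F3319
G1 X26.566 Y95.441 F3319
G1 X59.956 Y104.772 F3319
M5
G00 X0.000 Y0.000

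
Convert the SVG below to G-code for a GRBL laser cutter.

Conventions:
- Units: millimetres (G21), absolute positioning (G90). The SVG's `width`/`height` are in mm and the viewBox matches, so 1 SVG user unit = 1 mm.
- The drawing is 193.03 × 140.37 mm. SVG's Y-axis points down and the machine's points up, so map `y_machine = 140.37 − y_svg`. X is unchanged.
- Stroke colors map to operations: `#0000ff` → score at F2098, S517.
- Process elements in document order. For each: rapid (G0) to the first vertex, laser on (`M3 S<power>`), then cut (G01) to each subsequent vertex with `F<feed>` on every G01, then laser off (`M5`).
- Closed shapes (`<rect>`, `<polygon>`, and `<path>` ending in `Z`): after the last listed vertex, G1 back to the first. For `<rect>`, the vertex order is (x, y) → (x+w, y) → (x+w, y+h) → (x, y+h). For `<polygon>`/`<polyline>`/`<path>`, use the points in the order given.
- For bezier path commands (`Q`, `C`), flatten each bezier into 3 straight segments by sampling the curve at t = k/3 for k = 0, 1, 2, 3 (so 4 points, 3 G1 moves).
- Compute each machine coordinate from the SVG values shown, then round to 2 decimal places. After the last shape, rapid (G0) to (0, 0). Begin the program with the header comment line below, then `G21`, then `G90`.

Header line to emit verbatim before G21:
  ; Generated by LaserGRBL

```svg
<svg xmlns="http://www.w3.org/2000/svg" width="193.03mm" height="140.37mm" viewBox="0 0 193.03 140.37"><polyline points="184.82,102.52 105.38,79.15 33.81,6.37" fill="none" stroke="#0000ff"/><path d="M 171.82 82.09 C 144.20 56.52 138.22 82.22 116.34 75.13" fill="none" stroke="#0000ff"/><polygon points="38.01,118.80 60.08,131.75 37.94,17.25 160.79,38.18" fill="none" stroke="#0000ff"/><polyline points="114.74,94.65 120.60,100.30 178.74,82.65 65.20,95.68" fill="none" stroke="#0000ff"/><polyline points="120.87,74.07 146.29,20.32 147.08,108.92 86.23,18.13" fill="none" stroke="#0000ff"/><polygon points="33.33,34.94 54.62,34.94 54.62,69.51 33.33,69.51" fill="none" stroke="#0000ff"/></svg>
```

Since the viewBox matches the mm dimensions, user units are millimetres directly. The only transform is the Y-flip y_m = 140.37 − y_svg.

Shape 1 is a open polyline drawn with `<polyline>`. Its stroke #0000ff means score at S517, F2098. After flipping Y the toolpath is (184.82,37.85) → (105.38,61.22) → (33.81,134.00).

Shape 2 is a cubic bezier drawn with `<path>`. Its stroke #0000ff means score at S517, F2098. After flipping Y the toolpath is (171.82,58.28) → (150.02,69.87) → (134.31,65.97) → (116.34,65.24).

Shape 3 is a closed polygon drawn with `<polygon>`. Its stroke #0000ff means score at S517, F2098. After flipping Y the toolpath is (38.01,21.57) → (60.08,8.62) → (37.94,123.12) → (160.79,102.19) → (38.01,21.57), returning to the start.

Shape 4 is a open polyline drawn with `<polyline>`. Its stroke #0000ff means score at S517, F2098. After flipping Y the toolpath is (114.74,45.72) → (120.60,40.07) → (178.74,57.72) → (65.20,44.69).

Shape 5 is a open polyline drawn with `<polyline>`. Its stroke #0000ff means score at S517, F2098. After flipping Y the toolpath is (120.87,66.30) → (146.29,120.05) → (147.08,31.45) → (86.23,122.24).

Shape 6 is a rectangle drawn with `<polygon>`. Its stroke #0000ff means score at S517, F2098. After flipping Y the toolpath is (33.33,105.43) → (54.62,105.43) → (54.62,70.86) → (33.33,70.86) → (33.33,105.43), returning to the start.

; Generated by LaserGRBL
G21
G90
G0 X184.82 Y37.85
M3 S517
G01 X105.38 Y61.22 F2098
G01 X33.81 Y134.00 F2098
M5
G0 X171.82 Y58.28
M3 S517
G01 X150.02 Y69.87 F2098
G01 X134.31 Y65.97 F2098
G01 X116.34 Y65.24 F2098
M5
G0 X38.01 Y21.57
M3 S517
G01 X60.08 Y8.62 F2098
G01 X37.94 Y123.12 F2098
G01 X160.79 Y102.19 F2098
G01 X38.01 Y21.57 F2098
M5
G0 X114.74 Y45.72
M3 S517
G01 X120.60 Y40.07 F2098
G01 X178.74 Y57.72 F2098
G01 X65.20 Y44.69 F2098
M5
G0 X120.87 Y66.30
M3 S517
G01 X146.29 Y120.05 F2098
G01 X147.08 Y31.45 F2098
G01 X86.23 Y122.24 F2098
M5
G0 X33.33 Y105.43
M3 S517
G01 X54.62 Y105.43 F2098
G01 X54.62 Y70.86 F2098
G01 X33.33 Y70.86 F2098
G01 X33.33 Y105.43 F2098
M5
G0 X0.00 Y0.00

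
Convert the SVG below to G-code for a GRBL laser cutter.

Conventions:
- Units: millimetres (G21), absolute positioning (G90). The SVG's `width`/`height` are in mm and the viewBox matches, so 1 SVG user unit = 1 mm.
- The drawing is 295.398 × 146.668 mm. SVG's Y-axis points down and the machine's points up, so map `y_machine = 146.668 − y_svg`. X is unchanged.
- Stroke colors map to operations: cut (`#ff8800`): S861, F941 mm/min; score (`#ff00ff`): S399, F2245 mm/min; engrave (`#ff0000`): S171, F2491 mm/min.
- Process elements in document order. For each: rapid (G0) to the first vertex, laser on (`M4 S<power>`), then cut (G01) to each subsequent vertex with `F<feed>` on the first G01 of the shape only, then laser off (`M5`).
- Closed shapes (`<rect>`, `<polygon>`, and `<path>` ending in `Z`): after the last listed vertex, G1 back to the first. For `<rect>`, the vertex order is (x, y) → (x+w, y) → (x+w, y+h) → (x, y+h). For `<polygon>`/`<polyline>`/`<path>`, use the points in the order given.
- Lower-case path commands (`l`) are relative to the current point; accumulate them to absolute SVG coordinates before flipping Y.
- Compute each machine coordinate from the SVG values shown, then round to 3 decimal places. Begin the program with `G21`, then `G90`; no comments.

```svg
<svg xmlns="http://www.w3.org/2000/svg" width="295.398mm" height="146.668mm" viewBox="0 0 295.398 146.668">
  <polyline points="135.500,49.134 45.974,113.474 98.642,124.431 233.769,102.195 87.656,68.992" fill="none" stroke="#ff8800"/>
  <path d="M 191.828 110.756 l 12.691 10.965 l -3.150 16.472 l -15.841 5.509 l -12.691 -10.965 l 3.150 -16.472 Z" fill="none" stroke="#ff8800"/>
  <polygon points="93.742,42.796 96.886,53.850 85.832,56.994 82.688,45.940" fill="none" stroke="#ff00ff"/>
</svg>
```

Since the viewBox matches the mm dimensions, user units are millimetres directly. The only transform is the Y-flip y_m = 146.668 − y_svg.

Shape 1 is a open polyline drawn with `<polyline>`. Its stroke #ff8800 means cut at S861, F941. After flipping Y the toolpath is (135.500,97.534) → (45.974,33.194) → (98.642,22.237) → (233.769,44.473) → (87.656,77.676).

Shape 2 is a regular polygon drawn with `<path>`. Its stroke #ff8800 means cut at S861, F941. After flipping Y the toolpath is (191.828,35.912) → (204.519,24.947) → (201.369,8.475) → (185.528,2.966) → (172.837,13.931) → (175.987,30.403) → (191.828,35.912), returning to the start.

Shape 3 is a regular polygon drawn with `<polygon>`. Its stroke #ff00ff means score at S399, F2245. After flipping Y the toolpath is (93.742,103.872) → (96.886,92.818) → (85.832,89.674) → (82.688,100.728) → (93.742,103.872), returning to the start.

G21
G90
G0 X135.500 Y97.534
M4 S861
G01 X45.974 Y33.194 F941
G01 X98.642 Y22.237
G01 X233.769 Y44.473
G01 X87.656 Y77.676
M5
G0 X191.828 Y35.912
M4 S861
G01 X204.519 Y24.947 F941
G01 X201.369 Y8.475
G01 X185.528 Y2.966
G01 X172.837 Y13.931
G01 X175.987 Y30.403
G01 X191.828 Y35.912
M5
G0 X93.742 Y103.872
M4 S399
G01 X96.886 Y92.818 F2245
G01 X85.832 Y89.674
G01 X82.688 Y100.728
G01 X93.742 Y103.872
M5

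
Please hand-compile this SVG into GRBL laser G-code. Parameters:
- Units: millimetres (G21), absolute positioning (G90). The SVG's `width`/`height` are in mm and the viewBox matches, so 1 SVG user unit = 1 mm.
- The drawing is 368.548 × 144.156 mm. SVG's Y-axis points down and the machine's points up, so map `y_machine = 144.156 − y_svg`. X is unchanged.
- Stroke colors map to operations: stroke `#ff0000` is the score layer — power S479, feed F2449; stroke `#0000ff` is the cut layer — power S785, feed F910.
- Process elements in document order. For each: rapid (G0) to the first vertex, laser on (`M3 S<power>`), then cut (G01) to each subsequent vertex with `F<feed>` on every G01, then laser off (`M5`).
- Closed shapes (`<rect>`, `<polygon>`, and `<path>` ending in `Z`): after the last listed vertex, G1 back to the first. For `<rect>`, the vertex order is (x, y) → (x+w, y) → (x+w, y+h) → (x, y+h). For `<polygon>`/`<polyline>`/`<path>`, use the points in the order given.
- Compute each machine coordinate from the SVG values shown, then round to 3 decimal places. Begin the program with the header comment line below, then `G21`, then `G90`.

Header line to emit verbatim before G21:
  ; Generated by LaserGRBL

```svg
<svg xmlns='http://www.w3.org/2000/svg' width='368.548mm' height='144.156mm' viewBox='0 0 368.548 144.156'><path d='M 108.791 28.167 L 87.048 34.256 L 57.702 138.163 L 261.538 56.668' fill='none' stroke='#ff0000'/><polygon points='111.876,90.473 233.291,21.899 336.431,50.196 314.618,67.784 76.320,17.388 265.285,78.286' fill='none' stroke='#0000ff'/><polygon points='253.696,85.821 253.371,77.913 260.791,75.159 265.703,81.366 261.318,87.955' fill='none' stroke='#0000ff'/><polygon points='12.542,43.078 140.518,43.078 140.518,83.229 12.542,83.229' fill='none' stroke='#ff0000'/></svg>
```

; Generated by LaserGRBL
G21
G90
G0 X108.791 Y115.989
M3 S479
G01 X87.048 Y109.900 F2449
G01 X57.702 Y5.993 F2449
G01 X261.538 Y87.488 F2449
M5
G0 X111.876 Y53.683
M3 S785
G01 X233.291 Y122.257 F910
G01 X336.431 Y93.960 F910
G01 X314.618 Y76.372 F910
G01 X76.320 Y126.768 F910
G01 X265.285 Y65.870 F910
G01 X111.876 Y53.683 F910
M5
G0 X253.696 Y58.335
M3 S785
G01 X253.371 Y66.243 F910
G01 X260.791 Y68.997 F910
G01 X265.703 Y62.790 F910
G01 X261.318 Y56.201 F910
G01 X253.696 Y58.335 F910
M5
G0 X12.542 Y101.078
M3 S479
G01 X140.518 Y101.078 F2449
G01 X140.518 Y60.927 F2449
G01 X12.542 Y60.927 F2449
G01 X12.542 Y101.078 F2449
M5

Since the viewBox matches the mm dimensions, user units are millimetres directly. The only transform is the Y-flip y_m = 144.156 − y_svg.

Shape 1 is a open polyline drawn with `<path>`. Its stroke #ff0000 means score at S479, F2449. After flipping Y the toolpath is (108.791,115.989) → (87.048,109.900) → (57.702,5.993) → (261.538,87.488).

Shape 2 is a closed polygon drawn with `<polygon>`. Its stroke #0000ff means cut at S785, F910. After flipping Y the toolpath is (111.876,53.683) → (233.291,122.257) → (336.431,93.960) → (314.618,76.372) → (76.320,126.768) → (265.285,65.870) → (111.876,53.683), returning to the start.

Shape 3 is a regular polygon drawn with `<polygon>`. Its stroke #0000ff means cut at S785, F910. After flipping Y the toolpath is (253.696,58.335) → (253.371,66.243) → (260.791,68.997) → (265.703,62.790) → (261.318,56.201) → (253.696,58.335), returning to the start.

Shape 4 is a rectangle drawn with `<polygon>`. Its stroke #ff0000 means score at S479, F2449. After flipping Y the toolpath is (12.542,101.078) → (140.518,101.078) → (140.518,60.927) → (12.542,60.927) → (12.542,101.078), returning to the start.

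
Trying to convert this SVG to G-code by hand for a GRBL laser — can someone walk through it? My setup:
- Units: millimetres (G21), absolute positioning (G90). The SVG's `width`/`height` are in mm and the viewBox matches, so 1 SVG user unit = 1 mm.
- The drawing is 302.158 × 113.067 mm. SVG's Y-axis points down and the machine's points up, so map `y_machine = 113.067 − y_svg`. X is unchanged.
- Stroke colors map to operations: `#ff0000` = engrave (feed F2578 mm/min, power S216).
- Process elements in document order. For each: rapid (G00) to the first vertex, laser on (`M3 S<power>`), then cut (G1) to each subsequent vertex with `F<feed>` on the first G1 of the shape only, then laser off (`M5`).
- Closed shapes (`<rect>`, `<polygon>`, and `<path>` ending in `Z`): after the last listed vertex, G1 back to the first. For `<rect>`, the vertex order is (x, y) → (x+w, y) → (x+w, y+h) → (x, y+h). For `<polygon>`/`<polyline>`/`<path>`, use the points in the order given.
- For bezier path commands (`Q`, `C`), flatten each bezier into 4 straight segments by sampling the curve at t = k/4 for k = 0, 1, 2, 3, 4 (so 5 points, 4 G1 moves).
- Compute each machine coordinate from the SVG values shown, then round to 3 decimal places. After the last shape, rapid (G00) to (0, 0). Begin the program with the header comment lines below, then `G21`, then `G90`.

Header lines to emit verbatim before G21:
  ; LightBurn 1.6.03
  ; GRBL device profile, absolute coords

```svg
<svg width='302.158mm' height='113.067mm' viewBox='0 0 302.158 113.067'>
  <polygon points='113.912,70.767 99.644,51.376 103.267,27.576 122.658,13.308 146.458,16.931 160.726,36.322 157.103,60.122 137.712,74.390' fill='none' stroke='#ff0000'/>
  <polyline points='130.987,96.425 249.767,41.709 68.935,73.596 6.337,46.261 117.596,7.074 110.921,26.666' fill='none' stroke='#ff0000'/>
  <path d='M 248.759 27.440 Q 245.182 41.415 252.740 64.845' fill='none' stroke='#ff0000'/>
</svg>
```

1 u = 1 mm; y_m = 113.067 − y.

[1] `<polygon>` regular polygon, #ff0000→engrave S216 F2578: (113.912,42.300) → (99.644,61.691) → (103.267,85.491) → (122.658,99.759) → (146.458,96.136) → (160.726,76.745) → (157.103,52.945) → (137.712,38.677) → (113.912,42.300) (closed)

[2] `<polyline>` open polyline, #ff0000→engrave S216 F2578: (130.987,16.642) → (249.767,71.358) → (68.935,39.471) → (6.337,66.806) → (117.596,105.993) → (110.921,86.401)

[3] `<path>` quadratic bezier, #ff0000→engrave S216 F2578: (248.759,85.627) → (247.666,78.049) → (247.966,69.288) → (249.657,59.346) → (252.740,48.222)

; LightBurn 1.6.03
; GRBL device profile, absolute coords
G21
G90
G00 X113.912 Y42.300
M3 S216
G1 X99.644 Y61.691 F2578
G1 X103.267 Y85.491
G1 X122.658 Y99.759
G1 X146.458 Y96.136
G1 X160.726 Y76.745
G1 X157.103 Y52.945
G1 X137.712 Y38.677
G1 X113.912 Y42.300
M5
G00 X130.987 Y16.642
M3 S216
G1 X249.767 Y71.358 F2578
G1 X68.935 Y39.471
G1 X6.337 Y66.806
G1 X117.596 Y105.993
G1 X110.921 Y86.401
M5
G00 X248.759 Y85.627
M3 S216
G1 X247.666 Y78.049 F2578
G1 X247.966 Y69.288
G1 X249.657 Y59.346
G1 X252.740 Y48.222
M5
G00 X0.000 Y0.000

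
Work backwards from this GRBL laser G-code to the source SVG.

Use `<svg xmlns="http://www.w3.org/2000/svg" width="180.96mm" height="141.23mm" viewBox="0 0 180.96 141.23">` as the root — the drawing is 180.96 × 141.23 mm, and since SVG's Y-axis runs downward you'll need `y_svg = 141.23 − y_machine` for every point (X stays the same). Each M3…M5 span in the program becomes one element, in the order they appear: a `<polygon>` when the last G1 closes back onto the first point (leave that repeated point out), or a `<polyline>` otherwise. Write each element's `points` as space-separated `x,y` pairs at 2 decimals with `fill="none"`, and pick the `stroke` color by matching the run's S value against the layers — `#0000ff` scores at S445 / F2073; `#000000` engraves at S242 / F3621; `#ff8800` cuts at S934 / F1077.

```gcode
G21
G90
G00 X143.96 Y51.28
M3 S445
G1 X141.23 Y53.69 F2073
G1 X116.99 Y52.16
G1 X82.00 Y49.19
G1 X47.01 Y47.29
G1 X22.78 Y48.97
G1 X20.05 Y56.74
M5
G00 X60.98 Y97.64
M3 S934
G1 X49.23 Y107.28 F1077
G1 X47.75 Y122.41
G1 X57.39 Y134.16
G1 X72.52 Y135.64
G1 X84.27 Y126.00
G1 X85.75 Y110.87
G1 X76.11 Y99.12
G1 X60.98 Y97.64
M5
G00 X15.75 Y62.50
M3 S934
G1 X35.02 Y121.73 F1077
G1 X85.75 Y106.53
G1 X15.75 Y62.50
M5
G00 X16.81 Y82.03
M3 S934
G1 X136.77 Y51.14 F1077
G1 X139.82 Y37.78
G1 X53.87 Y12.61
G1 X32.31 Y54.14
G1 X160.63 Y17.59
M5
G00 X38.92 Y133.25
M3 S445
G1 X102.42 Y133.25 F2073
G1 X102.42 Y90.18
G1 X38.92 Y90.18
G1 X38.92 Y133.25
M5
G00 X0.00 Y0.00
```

Each laser-on run becomes one SVG element. Flip Y back into SVG space with y_svg = 141.23 − y_machine.

Run 1: the run's S445 means `#0000ff` (score). The run is open, so emit a `<polyline>` with points (Y-flipped): 143.96,89.95 141.23,87.54 116.99,89.07 82.00,92.04 47.01,93.94 22.78,92.26 20.05,84.49.

Run 2: S934 ⇒ cut layer `#ff8800`. The run returns to its start, so emit a `<polygon>` with points (Y-flipped): 60.98,43.59 49.23,33.95 47.75,18.82 57.39,7.07 72.52,5.59 84.27,15.23 85.75,30.36 76.11,42.11.

Run 3: S934 ⇒ cut layer `#ff8800`. The run returns to its start, so emit a `<polygon>` with points (Y-flipped): 15.75,78.73 35.02,19.50 85.75,34.70.

Run 4: S934 ⇒ cut layer `#ff8800`. The run is open, so emit a `<polyline>` with points (Y-flipped): 16.81,59.20 136.77,90.09 139.82,103.45 53.87,128.62 32.31,87.09 160.63,123.64.

Run 5: S445 ⇒ score layer `#0000ff`. The run returns to its start, so emit a `<polygon>` with points (Y-flipped): 38.92,7.98 102.42,7.98 102.42,51.05 38.92,51.05.

<svg xmlns="http://www.w3.org/2000/svg" width="180.96mm" height="141.23mm" viewBox="0 0 180.96 141.23">
  <polyline points="143.96,89.95 141.23,87.54 116.99,89.07 82.00,92.04 47.01,93.94 22.78,92.26 20.05,84.49" fill="none" stroke="#0000ff"/>
  <polygon points="60.98,43.59 49.23,33.95 47.75,18.82 57.39,7.07 72.52,5.59 84.27,15.23 85.75,30.36 76.11,42.11" fill="none" stroke="#ff8800"/>
  <polygon points="15.75,78.73 35.02,19.50 85.75,34.70" fill="none" stroke="#ff8800"/>
  <polyline points="16.81,59.20 136.77,90.09 139.82,103.45 53.87,128.62 32.31,87.09 160.63,123.64" fill="none" stroke="#ff8800"/>
  <polygon points="38.92,7.98 102.42,7.98 102.42,51.05 38.92,51.05" fill="none" stroke="#0000ff"/>
</svg>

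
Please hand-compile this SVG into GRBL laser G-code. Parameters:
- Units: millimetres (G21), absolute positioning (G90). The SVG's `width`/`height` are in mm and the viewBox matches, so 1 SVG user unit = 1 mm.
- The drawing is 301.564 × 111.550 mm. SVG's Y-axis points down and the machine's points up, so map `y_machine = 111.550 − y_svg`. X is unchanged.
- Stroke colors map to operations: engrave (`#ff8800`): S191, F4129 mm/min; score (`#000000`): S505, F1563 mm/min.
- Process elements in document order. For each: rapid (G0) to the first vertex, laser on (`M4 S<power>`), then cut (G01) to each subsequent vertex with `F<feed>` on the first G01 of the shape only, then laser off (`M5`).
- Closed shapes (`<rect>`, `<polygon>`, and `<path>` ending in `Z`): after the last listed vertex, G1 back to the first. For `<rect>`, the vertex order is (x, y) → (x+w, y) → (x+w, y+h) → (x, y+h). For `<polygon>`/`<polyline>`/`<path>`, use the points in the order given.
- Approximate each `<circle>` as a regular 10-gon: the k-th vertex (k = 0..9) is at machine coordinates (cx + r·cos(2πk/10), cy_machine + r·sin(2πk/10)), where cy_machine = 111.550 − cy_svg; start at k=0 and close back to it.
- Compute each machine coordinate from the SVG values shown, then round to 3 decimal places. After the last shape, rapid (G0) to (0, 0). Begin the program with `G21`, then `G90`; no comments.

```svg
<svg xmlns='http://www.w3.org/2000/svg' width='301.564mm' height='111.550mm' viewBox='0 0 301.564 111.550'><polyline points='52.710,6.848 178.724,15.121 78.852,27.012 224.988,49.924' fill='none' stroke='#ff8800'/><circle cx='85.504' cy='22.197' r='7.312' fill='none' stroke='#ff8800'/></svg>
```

G21
G90
G0 X52.710 Y104.702
M4 S191
G01 X178.724 Y96.429 F4129
G01 X78.852 Y84.538
G01 X224.988 Y61.626
M5
G0 X92.816 Y89.353
M4 S191
G01 X91.420 Y93.651 F4129
G01 X87.764 Y96.307
G01 X83.244 Y96.307
G01 X79.588 Y93.651
G01 X78.192 Y89.353
G01 X79.588 Y85.055
G01 X83.244 Y82.399
G01 X87.764 Y82.399
G01 X91.420 Y85.055
G01 X92.816 Y89.353
M5
G0 X0.000 Y0.000

viewBox `0 0 301.564 111.550` with mm width/height → 1 unit = 1 mm. Flip: y_m = 111.550 − y_svg.

**Shape 1** — `<polyline>` open polyline, stroke `#ff8800` → engrave (S191, F4129). Machine vertices: (52.710,104.702) → (178.724,96.429) → (78.852,84.538) → (224.988,61.626). Open path.

**Shape 2** — `<circle>` circle, stroke `#ff8800` → engrave (S191, F4129). Machine vertices: (92.816,89.353) → (91.420,93.651) → (87.764,96.307) → (83.244,96.307) → (79.588,93.651) → (78.192,89.353) → (79.588,85.055) → (83.244,82.399) → (87.764,82.399) → (91.420,85.055) → (92.816,89.353). Closed: final G1 returns to the first vertex.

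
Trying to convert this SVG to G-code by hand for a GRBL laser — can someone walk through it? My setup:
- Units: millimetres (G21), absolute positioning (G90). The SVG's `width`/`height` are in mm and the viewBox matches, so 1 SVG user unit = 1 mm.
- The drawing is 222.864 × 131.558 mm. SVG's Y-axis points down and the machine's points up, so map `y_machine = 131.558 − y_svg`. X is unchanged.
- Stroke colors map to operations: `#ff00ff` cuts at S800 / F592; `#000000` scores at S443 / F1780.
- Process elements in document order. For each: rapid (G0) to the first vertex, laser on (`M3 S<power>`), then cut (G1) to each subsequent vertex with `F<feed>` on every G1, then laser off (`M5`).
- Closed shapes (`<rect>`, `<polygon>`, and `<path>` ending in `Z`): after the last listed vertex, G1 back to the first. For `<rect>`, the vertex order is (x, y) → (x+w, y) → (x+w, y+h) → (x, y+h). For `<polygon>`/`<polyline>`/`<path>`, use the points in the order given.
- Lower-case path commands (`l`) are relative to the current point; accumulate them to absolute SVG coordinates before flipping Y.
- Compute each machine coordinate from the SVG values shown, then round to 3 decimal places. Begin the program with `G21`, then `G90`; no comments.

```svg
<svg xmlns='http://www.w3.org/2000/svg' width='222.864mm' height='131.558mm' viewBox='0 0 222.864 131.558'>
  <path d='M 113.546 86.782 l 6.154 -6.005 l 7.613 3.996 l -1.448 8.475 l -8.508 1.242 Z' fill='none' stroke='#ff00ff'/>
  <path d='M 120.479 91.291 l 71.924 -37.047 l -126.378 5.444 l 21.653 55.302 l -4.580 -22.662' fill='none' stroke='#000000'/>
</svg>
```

Since the viewBox matches the mm dimensions, user units are millimetres directly. The only transform is the Y-flip y_m = 131.558 − y_svg.

Shape 1 is a regular polygon drawn with `<path>`. Its stroke #ff00ff means cut at S800, F592. After flipping Y the toolpath is (113.546,44.776) → (119.700,50.781) → (127.313,46.785) → (125.865,38.310) → (117.357,37.068) → (113.546,44.776), returning to the start.

Shape 2 is a open polyline drawn with `<path>`. Its stroke #000000 means score at S443, F1780. After flipping Y the toolpath is (120.479,40.267) → (192.403,77.314) → (66.025,71.870) → (87.678,16.568) → (83.098,39.230).

G21
G90
G0 X113.546 Y44.776
M3 S800
G1 X119.700 Y50.781 F592
G1 X127.313 Y46.785 F592
G1 X125.865 Y38.310 F592
G1 X117.357 Y37.068 F592
G1 X113.546 Y44.776 F592
M5
G0 X120.479 Y40.267
M3 S443
G1 X192.403 Y77.314 F1780
G1 X66.025 Y71.870 F1780
G1 X87.678 Y16.568 F1780
G1 X83.098 Y39.230 F1780
M5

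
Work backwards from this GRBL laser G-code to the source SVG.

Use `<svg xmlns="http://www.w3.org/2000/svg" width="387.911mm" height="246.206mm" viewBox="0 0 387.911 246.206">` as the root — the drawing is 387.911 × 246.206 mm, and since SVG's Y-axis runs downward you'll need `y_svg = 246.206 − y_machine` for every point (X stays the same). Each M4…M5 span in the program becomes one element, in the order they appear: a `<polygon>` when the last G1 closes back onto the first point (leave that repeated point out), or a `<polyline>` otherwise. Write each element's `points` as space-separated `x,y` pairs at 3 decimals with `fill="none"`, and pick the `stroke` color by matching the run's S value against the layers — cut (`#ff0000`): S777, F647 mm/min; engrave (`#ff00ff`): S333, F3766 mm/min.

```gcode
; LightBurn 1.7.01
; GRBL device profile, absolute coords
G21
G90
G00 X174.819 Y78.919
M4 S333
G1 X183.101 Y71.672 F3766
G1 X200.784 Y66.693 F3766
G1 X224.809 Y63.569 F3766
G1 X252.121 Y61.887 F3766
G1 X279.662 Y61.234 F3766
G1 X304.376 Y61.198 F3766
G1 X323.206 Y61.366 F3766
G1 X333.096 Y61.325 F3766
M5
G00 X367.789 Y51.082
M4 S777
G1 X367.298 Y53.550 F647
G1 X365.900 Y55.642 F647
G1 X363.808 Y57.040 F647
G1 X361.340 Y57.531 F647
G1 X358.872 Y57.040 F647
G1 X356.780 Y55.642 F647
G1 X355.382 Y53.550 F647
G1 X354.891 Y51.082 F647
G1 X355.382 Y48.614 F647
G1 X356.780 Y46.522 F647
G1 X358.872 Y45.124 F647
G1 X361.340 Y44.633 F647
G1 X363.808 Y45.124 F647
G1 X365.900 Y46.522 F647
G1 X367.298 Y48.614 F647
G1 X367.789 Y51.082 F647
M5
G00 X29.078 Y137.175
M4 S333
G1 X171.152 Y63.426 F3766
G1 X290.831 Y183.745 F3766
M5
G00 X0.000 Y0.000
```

<svg xmlns="http://www.w3.org/2000/svg" width="387.911mm" height="246.206mm" viewBox="0 0 387.911 246.206">
  <polyline points="174.819,167.287 183.101,174.534 200.784,179.513 224.809,182.637 252.121,184.319 279.662,184.972 304.376,185.008 323.206,184.840 333.096,184.881" fill="none" stroke="#ff00ff"/>
  <polygon points="367.789,195.124 367.298,192.656 365.900,190.564 363.808,189.166 361.340,188.675 358.872,189.166 356.780,190.564 355.382,192.656 354.891,195.124 355.382,197.592 356.780,199.684 358.872,201.082 361.340,201.573 363.808,201.082 365.900,199.684 367.298,197.592" fill="none" stroke="#ff0000"/>
  <polyline points="29.078,109.031 171.152,182.780 290.831,62.461" fill="none" stroke="#ff00ff"/>
</svg>

Machine Y-up, SVG Y-down with viewBox height 246.206, so y_svg = 246.206 − y_machine; X carries over.

Run 1: the run's S333 means `#ff00ff` (engrave). The run is open, so emit a `<polyline>` with points (Y-flipped): 174.819,167.287 183.101,174.534 200.784,179.513 224.809,182.637 252.121,184.319 279.662,184.972 304.376,185.008 323.206,184.840 333.096,184.881.

Run 2: the run's S777 means `#ff0000` (cut). The run returns to its start, so emit a `<polygon>` with points (Y-flipped): 367.789,195.124 367.298,192.656 365.900,190.564 363.808,189.166 361.340,188.675 358.872,189.166 356.780,190.564 355.382,192.656 354.891,195.124 355.382,197.592 356.780,199.684 358.872,201.082 361.340,201.573 363.808,201.082 365.900,199.684 367.298,197.592.

Run 3: the run's S333 means `#ff00ff` (engrave). The run is open, so emit a `<polyline>` with points (Y-flipped): 29.078,109.031 171.152,182.780 290.831,62.461.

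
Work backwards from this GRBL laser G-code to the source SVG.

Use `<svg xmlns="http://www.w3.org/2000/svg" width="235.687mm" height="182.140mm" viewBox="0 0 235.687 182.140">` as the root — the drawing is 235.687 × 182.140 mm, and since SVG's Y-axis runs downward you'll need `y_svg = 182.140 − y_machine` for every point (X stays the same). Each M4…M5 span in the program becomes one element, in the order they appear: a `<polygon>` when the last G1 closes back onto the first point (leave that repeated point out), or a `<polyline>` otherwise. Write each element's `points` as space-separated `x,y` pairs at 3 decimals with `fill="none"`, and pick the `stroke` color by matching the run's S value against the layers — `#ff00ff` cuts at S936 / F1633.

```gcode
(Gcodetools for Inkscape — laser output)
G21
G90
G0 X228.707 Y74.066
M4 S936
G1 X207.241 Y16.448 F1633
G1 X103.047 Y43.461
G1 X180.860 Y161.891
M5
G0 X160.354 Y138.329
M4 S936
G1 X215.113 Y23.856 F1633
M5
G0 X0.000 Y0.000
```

<svg xmlns="http://www.w3.org/2000/svg" width="235.687mm" height="182.140mm" viewBox="0 0 235.687 182.140">
  <polyline points="228.707,108.074 207.241,165.692 103.047,138.679 180.860,20.249" fill="none" stroke="#ff00ff"/>
  <polyline points="160.354,43.811 215.113,158.284" fill="none" stroke="#ff00ff"/>
</svg>

Each laser-on run becomes one SVG element. Flip Y back into SVG space with y_svg = 182.140 − y_machine. Every run uses S936, so all elements get stroke `#ff00ff` (cut).

Run 1: The run is open, so emit a `<polyline>` with points (Y-flipped): 228.707,108.074 207.241,165.692 103.047,138.679 180.860,20.249.

Run 2: The run is open, so emit a `<polyline>` with points (Y-flipped): 160.354,43.811 215.113,158.284.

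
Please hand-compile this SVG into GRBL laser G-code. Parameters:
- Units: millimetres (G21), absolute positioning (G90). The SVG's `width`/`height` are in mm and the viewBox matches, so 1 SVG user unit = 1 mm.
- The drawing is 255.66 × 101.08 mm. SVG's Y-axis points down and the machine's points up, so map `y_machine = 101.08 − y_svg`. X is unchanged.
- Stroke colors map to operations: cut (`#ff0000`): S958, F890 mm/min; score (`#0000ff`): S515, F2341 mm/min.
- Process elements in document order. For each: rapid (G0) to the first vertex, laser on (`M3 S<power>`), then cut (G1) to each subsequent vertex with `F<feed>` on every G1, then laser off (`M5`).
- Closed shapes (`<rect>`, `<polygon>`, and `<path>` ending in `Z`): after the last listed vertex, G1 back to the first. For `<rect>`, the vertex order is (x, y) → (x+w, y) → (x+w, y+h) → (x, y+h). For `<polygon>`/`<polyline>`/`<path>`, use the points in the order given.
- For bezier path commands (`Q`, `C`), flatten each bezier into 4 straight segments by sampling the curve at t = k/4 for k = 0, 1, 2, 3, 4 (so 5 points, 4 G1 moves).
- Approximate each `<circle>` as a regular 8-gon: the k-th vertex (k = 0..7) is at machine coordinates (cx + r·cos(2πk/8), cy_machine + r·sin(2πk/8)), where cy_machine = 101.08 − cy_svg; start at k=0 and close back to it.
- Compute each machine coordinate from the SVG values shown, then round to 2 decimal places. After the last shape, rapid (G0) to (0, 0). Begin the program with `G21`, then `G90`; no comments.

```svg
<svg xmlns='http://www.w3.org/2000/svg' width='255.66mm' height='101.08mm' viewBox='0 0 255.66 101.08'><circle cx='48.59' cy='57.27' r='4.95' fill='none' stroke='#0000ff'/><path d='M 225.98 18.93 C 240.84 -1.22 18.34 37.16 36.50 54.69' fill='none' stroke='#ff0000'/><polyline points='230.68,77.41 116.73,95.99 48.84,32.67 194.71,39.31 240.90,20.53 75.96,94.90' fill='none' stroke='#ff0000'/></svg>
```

1 u = 1 mm; y_m = 101.08 − y.

[1] `<circle>` circle, #0000ff→score S515 F2341: (53.54,43.81) → (52.09,47.31) → (48.59,48.76) → (45.09,47.31) → (43.64,43.81) → (45.09,40.31) → (48.59,38.86) → (52.09,40.31) → (53.54,43.81) (closed)

[2] `<path>` cubic bezier, #ff0000→cut S958 F890: (225.98,82.15) → (200.09,87.53) → (130.00,78.40) → (60.53,62.21) → (36.50,46.39)

[3] `<polyline>` open polyline, #ff0000→cut S958 F890: (230.68,23.67) → (116.73,5.09) → (48.84,68.41) → (194.71,61.77) → (240.90,80.55) → (75.96,6.18)

G21
G90
G0 X53.54 Y43.81
M3 S515
G1 X52.09 Y47.31 F2341
G1 X48.59 Y48.76 F2341
G1 X45.09 Y47.31 F2341
G1 X43.64 Y43.81 F2341
G1 X45.09 Y40.31 F2341
G1 X48.59 Y38.86 F2341
G1 X52.09 Y40.31 F2341
G1 X53.54 Y43.81 F2341
M5
G0 X225.98 Y82.15
M3 S958
G1 X200.09 Y87.53 F890
G1 X130.00 Y78.40 F890
G1 X60.53 Y62.21 F890
G1 X36.50 Y46.39 F890
M5
G0 X230.68 Y23.67
M3 S958
G1 X116.73 Y5.09 F890
G1 X48.84 Y68.41 F890
G1 X194.71 Y61.77 F890
G1 X240.90 Y80.55 F890
G1 X75.96 Y6.18 F890
M5
G0 X0.00 Y0.00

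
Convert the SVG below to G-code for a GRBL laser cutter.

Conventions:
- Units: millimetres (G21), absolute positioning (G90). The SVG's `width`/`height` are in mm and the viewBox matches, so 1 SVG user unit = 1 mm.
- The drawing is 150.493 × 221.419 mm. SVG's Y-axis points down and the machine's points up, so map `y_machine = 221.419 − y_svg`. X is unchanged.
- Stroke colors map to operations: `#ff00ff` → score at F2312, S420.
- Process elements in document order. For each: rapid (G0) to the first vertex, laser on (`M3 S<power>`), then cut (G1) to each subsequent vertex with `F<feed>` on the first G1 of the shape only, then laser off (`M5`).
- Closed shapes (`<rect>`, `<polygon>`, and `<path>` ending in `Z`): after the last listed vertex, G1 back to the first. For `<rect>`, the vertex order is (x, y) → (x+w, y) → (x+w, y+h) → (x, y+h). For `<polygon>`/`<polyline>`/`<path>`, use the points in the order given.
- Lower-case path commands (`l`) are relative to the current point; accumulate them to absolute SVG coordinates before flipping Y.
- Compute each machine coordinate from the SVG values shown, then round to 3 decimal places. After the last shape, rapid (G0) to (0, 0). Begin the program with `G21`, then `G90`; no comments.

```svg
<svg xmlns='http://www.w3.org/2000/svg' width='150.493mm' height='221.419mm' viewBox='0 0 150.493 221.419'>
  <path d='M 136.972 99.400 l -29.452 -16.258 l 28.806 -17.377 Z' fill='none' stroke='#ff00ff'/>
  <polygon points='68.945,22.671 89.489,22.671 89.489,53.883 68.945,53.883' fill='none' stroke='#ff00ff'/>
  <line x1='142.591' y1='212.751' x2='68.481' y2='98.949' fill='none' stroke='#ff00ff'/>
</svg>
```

G21
G90
G0 X136.972 Y122.019
M3 S420
G1 X107.520 Y138.277 F2312
G1 X136.326 Y155.654
G1 X136.972 Y122.019
M5
G0 X68.945 Y198.748
M3 S420
G1 X89.489 Y198.748 F2312
G1 X89.489 Y167.536
G1 X68.945 Y167.536
G1 X68.945 Y198.748
M5
G0 X142.591 Y8.668
M3 S420
G1 X68.481 Y122.470 F2312
M5
G0 X0.000 Y0.000

Since the viewBox matches the mm dimensions, user units are millimetres directly. The only transform is the Y-flip y_m = 221.419 − y_svg.

Shape 1 is a regular polygon drawn with `<path>`. Its stroke #ff00ff means score at S420, F2312. After flipping Y the toolpath is (136.972,122.019) → (107.520,138.277) → (136.326,155.654) → (136.972,122.019), returning to the start.

Shape 2 is a rectangle drawn with `<polygon>`. Its stroke #ff00ff means score at S420, F2312. After flipping Y the toolpath is (68.945,198.748) → (89.489,198.748) → (89.489,167.536) → (68.945,167.536) → (68.945,198.748), returning to the start.

Shape 3 is a line segment drawn with `<line>`. Its stroke #ff00ff means score at S420, F2312. After flipping Y the toolpath is (142.591,8.668) → (68.481,122.470).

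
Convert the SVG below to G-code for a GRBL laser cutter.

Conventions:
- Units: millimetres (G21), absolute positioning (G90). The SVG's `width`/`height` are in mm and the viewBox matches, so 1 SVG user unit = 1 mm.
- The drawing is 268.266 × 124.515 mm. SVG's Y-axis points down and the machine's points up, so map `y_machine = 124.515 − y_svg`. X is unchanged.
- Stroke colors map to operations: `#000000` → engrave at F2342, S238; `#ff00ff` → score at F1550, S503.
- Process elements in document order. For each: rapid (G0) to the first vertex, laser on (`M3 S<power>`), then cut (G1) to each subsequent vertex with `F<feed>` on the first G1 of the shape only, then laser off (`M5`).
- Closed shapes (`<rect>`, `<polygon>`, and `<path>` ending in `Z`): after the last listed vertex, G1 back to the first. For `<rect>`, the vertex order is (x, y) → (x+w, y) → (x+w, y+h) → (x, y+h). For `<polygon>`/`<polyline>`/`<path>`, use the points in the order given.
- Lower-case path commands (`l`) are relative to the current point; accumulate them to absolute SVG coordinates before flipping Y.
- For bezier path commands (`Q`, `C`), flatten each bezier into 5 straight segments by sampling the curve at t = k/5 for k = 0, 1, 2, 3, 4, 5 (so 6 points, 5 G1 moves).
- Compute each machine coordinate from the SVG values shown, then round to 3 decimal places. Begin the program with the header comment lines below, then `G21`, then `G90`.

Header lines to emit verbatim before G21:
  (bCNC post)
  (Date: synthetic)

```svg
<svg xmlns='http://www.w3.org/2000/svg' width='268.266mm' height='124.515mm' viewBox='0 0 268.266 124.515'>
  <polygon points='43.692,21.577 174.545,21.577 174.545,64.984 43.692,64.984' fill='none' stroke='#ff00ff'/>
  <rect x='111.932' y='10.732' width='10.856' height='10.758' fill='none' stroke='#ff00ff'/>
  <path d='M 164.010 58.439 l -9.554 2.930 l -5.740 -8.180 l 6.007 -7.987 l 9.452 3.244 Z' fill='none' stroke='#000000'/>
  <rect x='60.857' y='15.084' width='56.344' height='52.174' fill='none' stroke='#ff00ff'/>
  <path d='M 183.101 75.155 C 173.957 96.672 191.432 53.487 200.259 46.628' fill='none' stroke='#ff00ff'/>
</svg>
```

1 u = 1 mm; y_m = 124.515 − y.

[1] `<polygon>` rectangle, #ff00ff→score S503 F1550: (43.692,102.938) → (174.545,102.938) → (174.545,59.531) → (43.692,59.531) → (43.692,102.938) (closed)

[2] `<rect>` rectangle, #ff00ff→score S503 F1550: (111.932,113.783) → (122.788,113.783) → (122.788,103.025) → (111.932,103.025) → (111.932,113.783) (closed)

[3] `<path>` regular polygon, #000000→engrave S238 F2342: (164.010,66.076) → (154.456,63.146) → (148.716,71.326) → (154.723,79.313) → (164.175,76.069) → (164.010,66.076) (closed)

[4] `<rect>` rectangle, #ff00ff→score S503 F1550: (60.857,109.431) → (117.201,109.431) → (117.201,57.257) → (60.857,57.257) → (60.857,109.431) (closed)

[5] `<path>` cubic bezier, #ff00ff→score S503 F1550: (183.101,49.360) → (180.527,43.406) → (182.648,48.131) → (187.773,58.686) → (194.207,70.221) → (200.259,77.887)

(bCNC post)
(Date: synthetic)
G21
G90
G0 X43.692 Y102.938
M3 S503
G1 X174.545 Y102.938 F1550
G1 X174.545 Y59.531
G1 X43.692 Y59.531
G1 X43.692 Y102.938
M5
G0 X111.932 Y113.783
M3 S503
G1 X122.788 Y113.783 F1550
G1 X122.788 Y103.025
G1 X111.932 Y103.025
G1 X111.932 Y113.783
M5
G0 X164.010 Y66.076
M3 S238
G1 X154.456 Y63.146 F2342
G1 X148.716 Y71.326
G1 X154.723 Y79.313
G1 X164.175 Y76.069
G1 X164.010 Y66.076
M5
G0 X60.857 Y109.431
M3 S503
G1 X117.201 Y109.431 F1550
G1 X117.201 Y57.257
G1 X60.857 Y57.257
G1 X60.857 Y109.431
M5
G0 X183.101 Y49.360
M3 S503
G1 X180.527 Y43.406 F1550
G1 X182.648 Y48.131
G1 X187.773 Y58.686
G1 X194.207 Y70.221
G1 X200.259 Y77.887
M5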